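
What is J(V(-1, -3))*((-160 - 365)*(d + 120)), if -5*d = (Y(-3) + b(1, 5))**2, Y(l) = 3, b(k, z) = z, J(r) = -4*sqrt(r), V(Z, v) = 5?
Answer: 225120*sqrt(5) ≈ 5.0338e+5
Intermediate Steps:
d = -64/5 (d = -(3 + 5)**2/5 = -1/5*8**2 = -1/5*64 = -64/5 ≈ -12.800)
J(V(-1, -3))*((-160 - 365)*(d + 120)) = (-4*sqrt(5))*((-160 - 365)*(-64/5 + 120)) = (-4*sqrt(5))*(-525*536/5) = -4*sqrt(5)*(-56280) = 225120*sqrt(5)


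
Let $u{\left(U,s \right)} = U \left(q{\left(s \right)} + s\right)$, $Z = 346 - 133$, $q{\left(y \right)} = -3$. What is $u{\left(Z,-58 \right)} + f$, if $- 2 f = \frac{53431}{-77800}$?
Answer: $- \frac{2021657369}{155600} \approx -12993.0$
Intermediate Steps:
$Z = 213$ ($Z = 346 - 133 = 213$)
$f = \frac{53431}{155600}$ ($f = - \frac{53431 \frac{1}{-77800}}{2} = - \frac{53431 \left(- \frac{1}{77800}\right)}{2} = \left(- \frac{1}{2}\right) \left(- \frac{53431}{77800}\right) = \frac{53431}{155600} \approx 0.34339$)
$u{\left(U,s \right)} = U \left(-3 + s\right)$
$u{\left(Z,-58 \right)} + f = 213 \left(-3 - 58\right) + \frac{53431}{155600} = 213 \left(-61\right) + \frac{53431}{155600} = -12993 + \frac{53431}{155600} = - \frac{2021657369}{155600}$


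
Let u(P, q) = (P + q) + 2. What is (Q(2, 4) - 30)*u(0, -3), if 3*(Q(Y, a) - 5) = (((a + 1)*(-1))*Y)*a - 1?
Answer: 116/3 ≈ 38.667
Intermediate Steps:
Q(Y, a) = 14/3 + Y*a*(-1 - a)/3 (Q(Y, a) = 5 + ((((a + 1)*(-1))*Y)*a - 1)/3 = 5 + ((((1 + a)*(-1))*Y)*a - 1)/3 = 5 + (((-1 - a)*Y)*a - 1)/3 = 5 + ((Y*(-1 - a))*a - 1)/3 = 5 + (Y*a*(-1 - a) - 1)/3 = 5 + (-1 + Y*a*(-1 - a))/3 = 5 + (-⅓ + Y*a*(-1 - a)/3) = 14/3 + Y*a*(-1 - a)/3)
u(P, q) = 2 + P + q
(Q(2, 4) - 30)*u(0, -3) = ((14/3 - ⅓*2*4 - ⅓*2*4²) - 30)*(2 + 0 - 3) = ((14/3 - 8/3 - ⅓*2*16) - 30)*(-1) = ((14/3 - 8/3 - 32/3) - 30)*(-1) = (-26/3 - 30)*(-1) = -116/3*(-1) = 116/3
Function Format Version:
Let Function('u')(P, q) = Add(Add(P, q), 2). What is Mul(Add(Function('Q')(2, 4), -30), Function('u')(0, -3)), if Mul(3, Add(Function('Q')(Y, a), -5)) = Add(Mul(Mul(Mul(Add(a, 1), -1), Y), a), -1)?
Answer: Rational(116, 3) ≈ 38.667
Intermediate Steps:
Function('Q')(Y, a) = Add(Rational(14, 3), Mul(Rational(1, 3), Y, a, Add(-1, Mul(-1, a)))) (Function('Q')(Y, a) = Add(5, Mul(Rational(1, 3), Add(Mul(Mul(Mul(Add(a, 1), -1), Y), a), -1))) = Add(5, Mul(Rational(1, 3), Add(Mul(Mul(Mul(Add(1, a), -1), Y), a), -1))) = Add(5, Mul(Rational(1, 3), Add(Mul(Mul(Add(-1, Mul(-1, a)), Y), a), -1))) = Add(5, Mul(Rational(1, 3), Add(Mul(Mul(Y, Add(-1, Mul(-1, a))), a), -1))) = Add(5, Mul(Rational(1, 3), Add(Mul(Y, a, Add(-1, Mul(-1, a))), -1))) = Add(5, Mul(Rational(1, 3), Add(-1, Mul(Y, a, Add(-1, Mul(-1, a)))))) = Add(5, Add(Rational(-1, 3), Mul(Rational(1, 3), Y, a, Add(-1, Mul(-1, a))))) = Add(Rational(14, 3), Mul(Rational(1, 3), Y, a, Add(-1, Mul(-1, a)))))
Function('u')(P, q) = Add(2, P, q)
Mul(Add(Function('Q')(2, 4), -30), Function('u')(0, -3)) = Mul(Add(Add(Rational(14, 3), Mul(Rational(-1, 3), 2, 4), Mul(Rational(-1, 3), 2, Pow(4, 2))), -30), Add(2, 0, -3)) = Mul(Add(Add(Rational(14, 3), Rational(-8, 3), Mul(Rational(-1, 3), 2, 16)), -30), -1) = Mul(Add(Add(Rational(14, 3), Rational(-8, 3), Rational(-32, 3)), -30), -1) = Mul(Add(Rational(-26, 3), -30), -1) = Mul(Rational(-116, 3), -1) = Rational(116, 3)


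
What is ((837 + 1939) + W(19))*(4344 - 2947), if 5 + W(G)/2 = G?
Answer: 3917188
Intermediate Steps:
W(G) = -10 + 2*G
((837 + 1939) + W(19))*(4344 - 2947) = ((837 + 1939) + (-10 + 2*19))*(4344 - 2947) = (2776 + (-10 + 38))*1397 = (2776 + 28)*1397 = 2804*1397 = 3917188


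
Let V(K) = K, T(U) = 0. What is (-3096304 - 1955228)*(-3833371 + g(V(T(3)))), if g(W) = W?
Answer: 19364396274372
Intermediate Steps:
(-3096304 - 1955228)*(-3833371 + g(V(T(3)))) = (-3096304 - 1955228)*(-3833371 + 0) = -5051532*(-3833371) = 19364396274372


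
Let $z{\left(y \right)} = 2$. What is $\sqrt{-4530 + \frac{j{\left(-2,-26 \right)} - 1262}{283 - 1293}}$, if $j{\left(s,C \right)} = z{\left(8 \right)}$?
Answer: $\frac{2 i \sqrt{11549451}}{101} \approx 67.296 i$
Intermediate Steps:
$j{\left(s,C \right)} = 2$
$\sqrt{-4530 + \frac{j{\left(-2,-26 \right)} - 1262}{283 - 1293}} = \sqrt{-4530 + \frac{2 - 1262}{283 - 1293}} = \sqrt{-4530 - \frac{1260}{-1010}} = \sqrt{-4530 - - \frac{126}{101}} = \sqrt{-4530 + \frac{126}{101}} = \sqrt{- \frac{457404}{101}} = \frac{2 i \sqrt{11549451}}{101}$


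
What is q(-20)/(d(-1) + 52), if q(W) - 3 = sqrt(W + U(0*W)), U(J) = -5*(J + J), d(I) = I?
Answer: 1/17 + 2*I*sqrt(5)/51 ≈ 0.058824 + 0.087689*I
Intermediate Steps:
U(J) = -10*J
q(W) = 3 + sqrt(W) (q(W) = 3 + sqrt(W - 0*W) = 3 + sqrt(W - 10*0) = 3 + sqrt(W + 0) = 3 + sqrt(W))
q(-20)/(d(-1) + 52) = (3 + sqrt(-20))/(-1 + 52) = (3 + 2*I*sqrt(5))/51 = 1/17 + 2*I*sqrt(5)/51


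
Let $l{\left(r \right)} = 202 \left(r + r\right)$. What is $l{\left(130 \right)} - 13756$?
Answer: $38764$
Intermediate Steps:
$l{\left(r \right)} = 404 r$ ($l{\left(r \right)} = 202 \cdot 2 r = 404 r$)
$l{\left(130 \right)} - 13756 = 404 \cdot 130 - 13756 = 52520 - 13756 = 38764$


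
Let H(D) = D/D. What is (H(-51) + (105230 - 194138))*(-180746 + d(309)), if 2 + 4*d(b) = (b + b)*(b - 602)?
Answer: 20094315605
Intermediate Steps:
H(D) = 1
d(b) = -1/2 + b*(-602 + b)/2 (d(b) = -1/2 + ((b + b)*(b - 602))/4 = -1/2 + ((2*b)*(-602 + b))/4 = -1/2 + (2*b*(-602 + b))/4 = -1/2 + b*(-602 + b)/2)
(H(-51) + (105230 - 194138))*(-180746 + d(309)) = (1 + (105230 - 194138))*(-180746 + (-1/2 + (1/2)*309**2 - 301*309)) = (1 - 88908)*(-180746 + (-1/2 + (1/2)*95481 - 93009)) = -88907*(-180746 + (-1/2 + 95481/2 - 93009)) = -88907*(-180746 - 45269) = -88907*(-226015) = 20094315605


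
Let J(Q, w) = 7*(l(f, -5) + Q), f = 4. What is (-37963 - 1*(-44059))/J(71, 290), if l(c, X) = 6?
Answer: 6096/539 ≈ 11.310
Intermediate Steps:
J(Q, w) = 42 + 7*Q (J(Q, w) = 7*(6 + Q) = 42 + 7*Q)
(-37963 - 1*(-44059))/J(71, 290) = (-37963 - 1*(-44059))/(42 + 7*71) = (-37963 + 44059)/(42 + 497) = 6096/539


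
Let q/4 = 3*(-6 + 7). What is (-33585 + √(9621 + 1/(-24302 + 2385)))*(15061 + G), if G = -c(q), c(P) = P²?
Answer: -500987445 + 8524*√288843397822/3131 ≈ -4.9952e+8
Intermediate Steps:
q = 12 (q = 4*(3*(-6 + 7)) = 4*(3*1) = 4*3 = 12)
G = -144 (G = -1*12² = -1*144 = -144)
(-33585 + √(9621 + 1/(-24302 + 2385)))*(15061 + G) = (-33585 + √(9621 + 1/(-24302 + 2385)))*(15061 - 144) = (-33585 + √(9621 + 1/(-21917)))*14917 = (-33585 + √(9621 - 1/21917))*14917 = (-33585 + √(210863456/21917))*14917 = (-33585 + 4*√288843397822/21917)*14917 = -500987445 + 8524*√288843397822/3131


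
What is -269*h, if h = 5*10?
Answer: -13450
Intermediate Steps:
h = 50
-269*h = -269*50 = -13450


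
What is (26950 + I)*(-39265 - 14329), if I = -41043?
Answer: 755300242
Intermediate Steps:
(26950 + I)*(-39265 - 14329) = (26950 - 41043)*(-39265 - 14329) = -14093*(-53594) = 755300242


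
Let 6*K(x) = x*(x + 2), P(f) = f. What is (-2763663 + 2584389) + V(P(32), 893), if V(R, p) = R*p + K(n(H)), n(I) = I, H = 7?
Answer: -301375/2 ≈ -1.5069e+5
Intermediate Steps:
K(x) = x*(2 + x)/6 (K(x) = (x*(x + 2))/6 = (x*(2 + x))/6 = x*(2 + x)/6)
V(R, p) = 21/2 + R*p (V(R, p) = R*p + (1/6)*7*(2 + 7) = R*p + (1/6)*7*9 = R*p + 21/2 = 21/2 + R*p)
(-2763663 + 2584389) + V(P(32), 893) = (-2763663 + 2584389) + (21/2 + 32*893) = -179274 + (21/2 + 28576) = -179274 + 57173/2 = -301375/2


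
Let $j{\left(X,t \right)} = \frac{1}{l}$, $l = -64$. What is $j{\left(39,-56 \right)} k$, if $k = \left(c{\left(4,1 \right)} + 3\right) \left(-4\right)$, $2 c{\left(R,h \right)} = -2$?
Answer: $\frac{1}{8} \approx 0.125$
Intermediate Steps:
$c{\left(R,h \right)} = -1$ ($c{\left(R,h \right)} = \frac{1}{2} \left(-2\right) = -1$)
$j{\left(X,t \right)} = - \frac{1}{64}$ ($j{\left(X,t \right)} = \frac{1}{-64} = - \frac{1}{64}$)
$k = -8$ ($k = \left(-1 + 3\right) \left(-4\right) = 2 \left(-4\right) = -8$)
$j{\left(39,-56 \right)} k = \left(- \frac{1}{64}\right) \left(-8\right) = \frac{1}{8}$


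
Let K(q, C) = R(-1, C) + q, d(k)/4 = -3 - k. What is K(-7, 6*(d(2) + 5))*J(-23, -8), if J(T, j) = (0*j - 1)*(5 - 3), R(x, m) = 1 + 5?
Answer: 2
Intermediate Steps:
d(k) = -12 - 4*k (d(k) = 4*(-3 - k) = -12 - 4*k)
R(x, m) = 6
K(q, C) = 6 + q
J(T, j) = -2 (J(T, j) = (0 - 1)*2 = -1*2 = -2)
K(-7, 6*(d(2) + 5))*J(-23, -8) = (6 - 7)*(-2) = -1*(-2) = 2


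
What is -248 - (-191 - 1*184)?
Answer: 127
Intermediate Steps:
-248 - (-191 - 1*184) = -248 - (-191 - 184) = -248 - 1*(-375) = -248 + 375 = 127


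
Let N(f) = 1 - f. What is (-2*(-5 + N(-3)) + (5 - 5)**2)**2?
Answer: 4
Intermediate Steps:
(-2*(-5 + N(-3)) + (5 - 5)**2)**2 = (-2*(-5 + (1 - 1*(-3))) + (5 - 5)**2)**2 = (-2*(-5 + (1 + 3)) + 0**2)**2 = (-2*(-5 + 4) + 0)**2 = (-2*(-1) + 0)**2 = (2 + 0)**2 = 2**2 = 4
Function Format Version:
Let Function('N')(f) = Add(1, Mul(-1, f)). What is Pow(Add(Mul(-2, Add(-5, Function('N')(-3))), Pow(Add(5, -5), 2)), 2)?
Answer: 4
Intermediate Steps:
Pow(Add(Mul(-2, Add(-5, Function('N')(-3))), Pow(Add(5, -5), 2)), 2) = Pow(Add(Mul(-2, Add(-5, Add(1, Mul(-1, -3)))), Pow(Add(5, -5), 2)), 2) = Pow(Add(Mul(-2, Add(-5, Add(1, 3))), Pow(0, 2)), 2) = Pow(Add(Mul(-2, Add(-5, 4)), 0), 2) = Pow(Add(Mul(-2, -1), 0), 2) = Pow(Add(2, 0), 2) = Pow(2, 2) = 4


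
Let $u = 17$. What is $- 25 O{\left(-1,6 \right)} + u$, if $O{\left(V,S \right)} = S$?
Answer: $-133$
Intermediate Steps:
$- 25 O{\left(-1,6 \right)} + u = \left(-25\right) 6 + 17 = -150 + 17 = -133$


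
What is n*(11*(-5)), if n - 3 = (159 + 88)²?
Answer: -3355660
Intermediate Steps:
n = 61012 (n = 3 + (159 + 88)² = 3 + 247² = 3 + 61009 = 61012)
n*(11*(-5)) = 61012*(11*(-5)) = 61012*(-55) = -3355660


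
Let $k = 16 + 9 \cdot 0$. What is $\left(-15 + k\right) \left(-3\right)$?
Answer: $-3$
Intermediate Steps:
$k = 16$ ($k = 16 + 0 = 16$)
$\left(-15 + k\right) \left(-3\right) = \left(-15 + 16\right) \left(-3\right) = 1 \left(-3\right) = -3$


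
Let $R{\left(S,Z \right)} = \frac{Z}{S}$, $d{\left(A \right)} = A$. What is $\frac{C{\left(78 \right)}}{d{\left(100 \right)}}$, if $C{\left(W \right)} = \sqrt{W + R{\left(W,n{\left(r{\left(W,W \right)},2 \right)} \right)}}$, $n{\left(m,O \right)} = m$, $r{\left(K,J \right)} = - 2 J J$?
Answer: $\frac{i \sqrt{78}}{100} \approx 0.088318 i$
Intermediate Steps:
$r{\left(K,J \right)} = - 2 J^{2}$
$C{\left(W \right)} = \sqrt{- W}$ ($C{\left(W \right)} = \sqrt{W + \frac{\left(-2\right) W^{2}}{W}} = \sqrt{W - 2 W} = \sqrt{- W}$)
$\frac{C{\left(78 \right)}}{d{\left(100 \right)}} = \frac{\sqrt{\left(-1\right) 78}}{100} = \sqrt{-78} \cdot \frac{1}{100} = i \sqrt{78} \cdot \frac{1}{100} = \frac{i \sqrt{78}}{100}$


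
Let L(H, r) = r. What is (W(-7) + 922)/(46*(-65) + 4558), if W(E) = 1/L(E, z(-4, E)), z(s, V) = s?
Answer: 3687/6272 ≈ 0.58785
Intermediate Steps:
W(E) = -¼ (W(E) = 1/(-4) = -¼)
(W(-7) + 922)/(46*(-65) + 4558) = (-¼ + 922)/(46*(-65) + 4558) = 3687/(4*(-2990 + 4558)) = (3687/4)/1568 = (3687/4)*(1/1568) = 3687/6272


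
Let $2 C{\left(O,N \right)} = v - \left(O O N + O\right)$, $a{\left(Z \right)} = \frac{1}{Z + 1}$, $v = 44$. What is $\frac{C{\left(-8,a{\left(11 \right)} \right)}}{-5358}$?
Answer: $- \frac{35}{8037} \approx -0.0043549$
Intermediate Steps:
$a{\left(Z \right)} = \frac{1}{1 + Z}$
$C{\left(O,N \right)} = 22 - \frac{O}{2} - \frac{N O^{2}}{2}$ ($C{\left(O,N \right)} = \frac{44 - \left(O O N + O\right)}{2} = \frac{44 - \left(O^{2} N + O\right)}{2} = \frac{44 - \left(N O^{2} + O\right)}{2} = \frac{44 - \left(O + N O^{2}\right)}{2} = \frac{44 - O - N O^{2}}{2} = 22 - \frac{O}{2} - \frac{N O^{2}}{2}$)
$\frac{C{\left(-8,a{\left(11 \right)} \right)}}{-5358} = \frac{22 - -4 - \frac{\left(-8\right)^{2}}{2 \left(1 + 11\right)}}{-5358} = \left(22 + 4 - \frac{1}{2} \cdot \frac{1}{12} \cdot 64\right) \left(- \frac{1}{5358}\right) = \left(22 + 4 - \frac{1}{24} \cdot 64\right) \left(- \frac{1}{5358}\right) = \left(22 + 4 - \frac{8}{3}\right) \left(- \frac{1}{5358}\right) = \frac{70}{3} \left(- \frac{1}{5358}\right) = - \frac{35}{8037}$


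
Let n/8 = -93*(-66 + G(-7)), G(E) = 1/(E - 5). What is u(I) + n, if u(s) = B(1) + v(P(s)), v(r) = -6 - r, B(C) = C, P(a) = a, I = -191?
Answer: 49352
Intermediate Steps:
G(E) = 1/(-5 + E)
n = 49166 (n = 8*(-93*(-66 + 1/(-5 - 7))) = 8*(-93*(-66 + 1/(-12))) = 8*(-93*(-66 - 1/12)) = 8*(-93*(-793/12)) = 8*(24583/4) = 49166)
u(s) = -5 - s (u(s) = 1 + (-6 - s) = -5 - s)
u(I) + n = (-5 - 1*(-191)) + 49166 = (-5 + 191) + 49166 = 186 + 49166 = 49352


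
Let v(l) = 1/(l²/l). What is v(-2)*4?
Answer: -2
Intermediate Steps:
v(l) = 1/l
v(-2)*4 = 4/(-2) = -½*4 = -2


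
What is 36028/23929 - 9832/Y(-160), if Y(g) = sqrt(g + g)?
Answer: 36028/23929 + 1229*I*sqrt(5)/5 ≈ 1.5056 + 549.63*I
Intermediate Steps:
Y(g) = sqrt(2)*sqrt(g) (Y(g) = sqrt(2*g) = sqrt(2)*sqrt(g))
36028/23929 - 9832/Y(-160) = 36028/23929 - 9832*(-I*sqrt(5)/40) = 36028/23929 - (-1229)*I*sqrt(5)/5 = 36028/23929 + 1229*I*sqrt(5)/5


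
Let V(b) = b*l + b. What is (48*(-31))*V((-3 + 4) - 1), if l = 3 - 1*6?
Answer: 0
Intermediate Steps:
l = -3 (l = 3 - 6 = -3)
V(b) = -2*b (V(b) = b*(-3) + b = -3*b + b = -2*b)
(48*(-31))*V((-3 + 4) - 1) = (48*(-31))*(-2*((-3 + 4) - 1)) = -(-2976)*(1 - 1) = -(-2976)*0 = -1488*0 = 0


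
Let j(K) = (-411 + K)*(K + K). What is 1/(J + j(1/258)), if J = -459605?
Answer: -33282/15296679647 ≈ -2.1758e-6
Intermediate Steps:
j(K) = 2*K*(-411 + K) (j(K) = (-411 + K)*(2*K) = 2*K*(-411 + K))
1/(J + j(1/258)) = 1/(-459605 + 2*(-411 + 1/258)/258) = 1/(-459605 + 2*(1/258)*(-411 + 1/258)) = 1/(-459605 + 2*(1/258)*(-106037/258)) = 1/(-459605 - 106037/33282) = 1/(-15296679647/33282) = -33282/15296679647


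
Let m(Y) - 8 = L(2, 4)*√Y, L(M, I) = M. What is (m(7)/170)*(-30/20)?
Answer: -6/85 - 3*√7/170 ≈ -0.11728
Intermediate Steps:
m(Y) = 8 + 2*√Y
(m(7)/170)*(-30/20) = ((8 + 2*√7)/170)*(-30/20) = ((8 + 2*√7)*(1/170))*(-30*1/20) = (4/85 + √7/85)*(-3/2) = -6/85 - 3*√7/170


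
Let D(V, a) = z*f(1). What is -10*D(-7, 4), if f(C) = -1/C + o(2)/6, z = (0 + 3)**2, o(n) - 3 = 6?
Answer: -45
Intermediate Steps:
o(n) = 9 (o(n) = 3 + 6 = 9)
z = 9 (z = 3**2 = 9)
f(C) = 3/2 - 1/C (f(C) = -1/C + 9/6 = -1/C + 9*(1/6) = -1/C + 3/2 = 3/2 - 1/C)
D(V, a) = 9/2 (D(V, a) = 9*(3/2 - 1/1) = 9*(3/2 - 1*1) = 9*(3/2 - 1) = 9*(1/2) = 9/2)
-10*D(-7, 4) = -10*9/2 = -45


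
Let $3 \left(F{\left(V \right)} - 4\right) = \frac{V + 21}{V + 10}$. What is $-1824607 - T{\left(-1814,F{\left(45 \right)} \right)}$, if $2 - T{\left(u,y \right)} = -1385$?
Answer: $-1825994$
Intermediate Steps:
$F{\left(V \right)} = 4 + \frac{21 + V}{3 \left(10 + V\right)}$ ($F{\left(V \right)} = 4 + \frac{\left(V + 21\right) \frac{1}{V + 10}}{3} = 4 + \frac{\left(21 + V\right) \frac{1}{10 + V}}{3} = 4 + \frac{\frac{1}{10 + V} \left(21 + V\right)}{3} = 4 + \frac{21 + V}{3 \left(10 + V\right)}$)
$T{\left(u,y \right)} = 1387$ ($T{\left(u,y \right)} = 2 - -1385 = 2 + 1385 = 1387$)
$-1824607 - T{\left(-1814,F{\left(45 \right)} \right)} = -1824607 - 1387 = -1825994$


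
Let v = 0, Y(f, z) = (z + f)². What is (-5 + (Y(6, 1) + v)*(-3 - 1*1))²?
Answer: 40401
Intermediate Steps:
Y(f, z) = (f + z)²
(-5 + (Y(6, 1) + v)*(-3 - 1*1))² = (-5 + ((6 + 1)² + 0)*(-3 - 1*1))² = (-5 + (7² + 0)*(-3 - 1))² = (-5 + (49 + 0)*(-4))² = (-5 + 49*(-4))² = (-5 - 196)² = (-201)² = 40401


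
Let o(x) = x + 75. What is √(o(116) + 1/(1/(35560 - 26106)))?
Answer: √9645 ≈ 98.209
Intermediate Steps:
o(x) = 75 + x
√(o(116) + 1/(1/(35560 - 26106))) = √((75 + 116) + 1/(1/(35560 - 26106))) = √(191 + 1/(1/9454)) = √(191 + 9454) = √9645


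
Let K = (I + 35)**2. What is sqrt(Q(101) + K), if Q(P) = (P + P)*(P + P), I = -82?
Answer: sqrt(43013) ≈ 207.40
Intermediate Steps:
Q(P) = 4*P**2 (Q(P) = (2*P)*(2*P) = 4*P**2)
K = 2209 (K = (-82 + 35)**2 = (-47)**2 = 2209)
sqrt(Q(101) + K) = sqrt(4*101**2 + 2209) = sqrt(4*10201 + 2209) = sqrt(40804 + 2209) = sqrt(43013)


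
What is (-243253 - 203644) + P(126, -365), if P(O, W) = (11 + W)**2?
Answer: -321581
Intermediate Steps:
(-243253 - 203644) + P(126, -365) = (-243253 - 203644) + (11 - 365)**2 = -446897 + (-354)**2 = -446897 + 125316 = -321581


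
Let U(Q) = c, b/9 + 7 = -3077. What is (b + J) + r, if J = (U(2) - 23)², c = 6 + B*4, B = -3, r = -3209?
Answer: -30124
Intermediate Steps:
c = -6 (c = 6 - 3*4 = 6 - 12 = -6)
b = -27756 (b = -63 + 9*(-3077) = -63 - 27693 = -27756)
U(Q) = -6
J = 841 (J = (-6 - 23)² = (-29)² = 841)
(b + J) + r = (-27756 + 841) - 3209 = -26915 - 3209 = -30124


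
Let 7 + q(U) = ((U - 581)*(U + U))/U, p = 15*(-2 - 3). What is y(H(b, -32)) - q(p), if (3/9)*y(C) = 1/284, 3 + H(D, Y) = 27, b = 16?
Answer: 374599/284 ≈ 1319.0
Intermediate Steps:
H(D, Y) = 24 (H(D, Y) = -3 + 27 = 24)
y(C) = 3/284
p = -75 (p = 15*(-5) = -75)
q(U) = -1169 + 2*U (q(U) = -7 + ((U - 581)*(U + U))/U = -7 + ((-581 + U)*(2*U))/U = -7 + (2*U*(-581 + U))/U = -7 + (-1162 + 2*U) = -1169 + 2*U)
y(H(b, -32)) - q(p) = 3/284 - (-1169 + 2*(-75)) = 3/284 - (-1169 - 150) = 3/284 - 1*(-1319) = 3/284 + 1319 = 374599/284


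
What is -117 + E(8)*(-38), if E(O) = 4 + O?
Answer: -573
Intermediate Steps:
-117 + E(8)*(-38) = -117 + (4 + 8)*(-38) = -117 + 12*(-38) = -117 - 456 = -573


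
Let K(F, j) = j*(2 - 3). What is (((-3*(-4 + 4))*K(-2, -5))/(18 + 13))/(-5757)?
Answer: 0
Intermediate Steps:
K(F, j) = -j (K(F, j) = j*(-1) = -j)
(((-3*(-4 + 4))*K(-2, -5))/(18 + 13))/(-5757) = (((-3*(-4 + 4))*(-1*(-5)))/(18 + 13))/(-5757) = ((-3*0*5)/31)*(-1/5757) = ((0*5)*(1/31))*(-1/5757) = (0*(1/31))*(-1/5757) = 0*(-1/5757) = 0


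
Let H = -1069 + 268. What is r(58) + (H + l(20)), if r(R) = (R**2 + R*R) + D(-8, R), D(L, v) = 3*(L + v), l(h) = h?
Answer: 6097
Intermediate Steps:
H = -801
D(L, v) = 3*L + 3*v
r(R) = -24 + 2*R**2 + 3*R (r(R) = (R**2 + R*R) + (3*(-8) + 3*R) = (R**2 + R**2) + (-24 + 3*R) = 2*R**2 + (-24 + 3*R) = -24 + 2*R**2 + 3*R)
r(58) + (H + l(20)) = (-24 + 2*58**2 + 3*58) + (-801 + 20) = (-24 + 2*3364 + 174) - 781 = (-24 + 6728 + 174) - 781 = 6878 - 781 = 6097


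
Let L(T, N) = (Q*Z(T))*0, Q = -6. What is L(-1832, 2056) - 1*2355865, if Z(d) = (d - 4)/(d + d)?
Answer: -2355865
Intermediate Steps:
Z(d) = (-4 + d)/(2*d) (Z(d) = (-4 + d)/((2*d)) = (-4 + d)*(1/(2*d)) = (-4 + d)/(2*d))
L(T, N) = 0 (L(T, N) = -3*(-4 + T)/T*0 = 0)
L(-1832, 2056) - 1*2355865 = 0 - 1*2355865 = 0 - 2355865 = -2355865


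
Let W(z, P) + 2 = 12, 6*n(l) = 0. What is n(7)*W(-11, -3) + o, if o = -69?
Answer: -69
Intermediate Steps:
n(l) = 0 (n(l) = (⅙)*0 = 0)
W(z, P) = 10 (W(z, P) = -2 + 12 = 10)
n(7)*W(-11, -3) + o = 0*10 - 69 = 0 - 69 = -69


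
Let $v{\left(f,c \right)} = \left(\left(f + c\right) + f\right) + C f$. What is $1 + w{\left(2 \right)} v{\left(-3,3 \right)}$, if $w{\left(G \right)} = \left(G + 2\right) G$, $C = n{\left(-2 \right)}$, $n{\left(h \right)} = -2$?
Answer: $25$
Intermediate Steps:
$C = -2$
$v{\left(f,c \right)} = c$ ($v{\left(f,c \right)} = \left(\left(f + c\right) + f\right) - 2 f = \left(\left(c + f\right) + f\right) - 2 f = \left(c + 2 f\right) - 2 f = c$)
$w{\left(G \right)} = G \left(2 + G\right)$ ($w{\left(G \right)} = \left(2 + G\right) G = G \left(2 + G\right)$)
$1 + w{\left(2 \right)} v{\left(-3,3 \right)} = 1 + 2 \left(2 + 2\right) 3 = 1 + 2 \cdot 4 \cdot 3 = 1 + 8 \cdot 3 = 1 + 24 = 25$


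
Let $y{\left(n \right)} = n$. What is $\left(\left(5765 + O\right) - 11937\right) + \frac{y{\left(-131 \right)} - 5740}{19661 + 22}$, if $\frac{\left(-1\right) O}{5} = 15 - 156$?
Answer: $- \frac{35870944}{6561} \approx -5467.3$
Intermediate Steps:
$O = 705$ ($O = - 5 \left(15 - 156\right) = \left(-5\right) \left(-141\right) = 705$)
$\left(\left(5765 + O\right) - 11937\right) + \frac{y{\left(-131 \right)} - 5740}{19661 + 22} = \left(\left(5765 + 705\right) - 11937\right) + \frac{-131 - 5740}{19661 + 22} = \left(6470 - 11937\right) - \frac{5871}{19683} = -5467 - \frac{1957}{6561} = - \frac{35870944}{6561}$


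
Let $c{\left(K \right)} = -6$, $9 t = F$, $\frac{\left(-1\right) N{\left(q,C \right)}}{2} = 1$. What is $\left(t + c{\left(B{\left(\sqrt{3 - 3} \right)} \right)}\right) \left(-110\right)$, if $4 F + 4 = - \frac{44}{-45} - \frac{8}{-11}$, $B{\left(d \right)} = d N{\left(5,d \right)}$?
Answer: $\frac{54028}{81} \approx 667.01$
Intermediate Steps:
$N{\left(q,C \right)} = -2$ ($N{\left(q,C \right)} = \left(-2\right) 1 = -2$)
$B{\left(d \right)} = - 2 d$ ($B{\left(d \right)} = d \left(-2\right) = - 2 d$)
$F = - \frac{284}{495}$ ($F = -1 + \frac{- \frac{44}{-45} - \frac{8}{-11}}{4} = -1 + \frac{\left(-44\right) \left(- \frac{1}{45}\right) - - \frac{8}{11}}{4} = -1 + \frac{\frac{44}{45} + \frac{8}{11}}{4} = -1 + \frac{1}{4} \cdot \frac{844}{495} = -1 + \frac{211}{495} = - \frac{284}{495} \approx -0.57374$)
$t = - \frac{284}{4455}$ ($t = \frac{1}{9} \left(- \frac{284}{495}\right) = - \frac{284}{4455} \approx -0.063749$)
$\left(t + c{\left(B{\left(\sqrt{3 - 3} \right)} \right)}\right) \left(-110\right) = \left(- \frac{284}{4455} - 6\right) \left(-110\right) = \left(- \frac{27014}{4455}\right) \left(-110\right) = \frac{54028}{81}$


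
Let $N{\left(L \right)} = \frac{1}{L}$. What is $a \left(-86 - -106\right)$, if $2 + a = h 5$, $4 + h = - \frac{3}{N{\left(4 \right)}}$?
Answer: $-1640$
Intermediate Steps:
$h = -16$ ($h = -4 - \frac{3}{\frac{1}{4}} = -4 - 3 \frac{1}{\frac{1}{4}} = -4 - 12 = -16$)
$a = -82$ ($a = -2 - 80 = -82$)
$a \left(-86 - -106\right) = - 82 \left(-86 - -106\right) = - 82 \left(-86 + 106\right) = \left(-82\right) 20 = -1640$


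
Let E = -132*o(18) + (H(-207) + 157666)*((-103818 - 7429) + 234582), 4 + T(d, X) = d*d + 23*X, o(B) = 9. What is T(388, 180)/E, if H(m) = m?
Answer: 154680/19420204577 ≈ 7.9649e-6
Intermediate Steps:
T(d, X) = -4 + d² + 23*X (T(d, X) = -4 + (d*d + 23*X) = -4 + (d² + 23*X) = -4 + d² + 23*X)
E = 19420204577 (E = -132*9 + (-207 + 157666)*((-103818 - 7429) + 234582) = -1188 + 157459*(-111247 + 234582) = -1188 + 157459*123335 = -1188 + 19420205765 = 19420204577)
T(388, 180)/E = (-4 + 388² + 23*180)/19420204577 = (-4 + 150544 + 4140)*(1/19420204577) = 154680*(1/19420204577) = 154680/19420204577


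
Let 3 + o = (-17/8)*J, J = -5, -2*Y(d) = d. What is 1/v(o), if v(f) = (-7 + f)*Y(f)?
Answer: -128/305 ≈ -0.41967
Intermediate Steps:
Y(d) = -d/2
o = 61/8 (o = -3 - 17/8*(-5) = -3 + 85/8 = 61/8 ≈ 7.6250)
v(f) = -f*(-7 + f)/2 (v(f) = (-7 + f)*(-f/2) = -f*(-7 + f)/2)
1/v(o) = 1/((1/2)*(61/8)*(7 - 1*61/8)) = 1/((1/2)*(61/8)*(7 - 61/8)) = 1/((1/2)*(61/8)*(-5/8)) = 1/(-305/128) = -128/305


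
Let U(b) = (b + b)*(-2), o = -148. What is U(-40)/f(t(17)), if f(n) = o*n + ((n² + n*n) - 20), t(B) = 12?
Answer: -40/377 ≈ -0.10610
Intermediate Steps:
f(n) = -20 - 148*n + 2*n² (f(n) = -148*n + ((n² + n*n) - 20) = -148*n + ((n² + n²) - 20) = -148*n + (2*n² - 20) = -148*n + (-20 + 2*n²) = -20 - 148*n + 2*n²)
U(b) = -4*b (U(b) = (2*b)*(-2) = -4*b)
U(-40)/f(t(17)) = (-4*(-40))/(-20 - 148*12 + 2*12²) = 160/(-20 - 1776 + 2*144) = 160/(-20 - 1776 + 288) = 160/(-1508) = 160*(-1/1508) = -40/377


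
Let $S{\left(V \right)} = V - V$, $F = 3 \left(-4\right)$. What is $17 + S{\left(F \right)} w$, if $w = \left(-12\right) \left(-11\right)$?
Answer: $17$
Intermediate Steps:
$F = -12$
$S{\left(V \right)} = 0$
$w = 132$
$17 + S{\left(F \right)} w = 17 + 0 \cdot 132 = 17 + 0 = 17$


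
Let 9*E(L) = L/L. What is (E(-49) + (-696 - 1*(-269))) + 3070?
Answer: 23788/9 ≈ 2643.1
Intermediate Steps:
E(L) = ⅑ (E(L) = (L/L)/9 = (⅑)*1 = ⅑)
(E(-49) + (-696 - 1*(-269))) + 3070 = (⅑ + (-696 - 1*(-269))) + 3070 = (⅑ + (-696 + 269)) + 3070 = (⅑ - 427) + 3070 = -3842/9 + 3070 = 23788/9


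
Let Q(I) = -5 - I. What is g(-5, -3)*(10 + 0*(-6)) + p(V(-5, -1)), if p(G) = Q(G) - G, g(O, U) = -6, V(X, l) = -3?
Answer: -59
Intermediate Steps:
p(G) = -5 - 2*G (p(G) = (-5 - G) - G = -5 - 2*G)
g(-5, -3)*(10 + 0*(-6)) + p(V(-5, -1)) = -6*(10 + 0*(-6)) + (-5 - 2*(-3)) = -6*(10 + 0) + (-5 + 6) = -6*10 + 1 = -60 + 1 = -59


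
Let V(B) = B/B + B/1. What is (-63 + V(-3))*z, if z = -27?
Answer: 1755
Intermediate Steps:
V(B) = 1 + B (V(B) = 1 + B*1 = 1 + B)
(-63 + V(-3))*z = (-63 + (1 - 3))*(-27) = (-63 - 2)*(-27) = -65*(-27) = 1755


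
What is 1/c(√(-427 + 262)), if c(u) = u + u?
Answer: -I*√165/330 ≈ -0.038925*I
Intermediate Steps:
c(u) = 2*u
1/c(√(-427 + 262)) = 1/(2*√(-427 + 262)) = 1/(2*√(-165)) = 1/(2*(I*√165)) = 1/(2*I*√165) = -I*√165/330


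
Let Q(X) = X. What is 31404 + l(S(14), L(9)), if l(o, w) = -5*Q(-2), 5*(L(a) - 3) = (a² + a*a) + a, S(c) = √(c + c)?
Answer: 31414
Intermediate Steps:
S(c) = √2*√c (S(c) = √(2*c) = √2*√c)
L(a) = 3 + a/5 + 2*a²/5 (L(a) = 3 + ((a² + a*a) + a)/5 = 3 + ((a² + a²) + a)/5 = 3 + (2*a² + a)/5 = 3 + (a + 2*a²)/5 = 3 + (a/5 + 2*a²/5) = 3 + a/5 + 2*a²/5)
l(o, w) = 10 (l(o, w) = -5*(-2) = 10)
31404 + l(S(14), L(9)) = 31404 + 10 = 31414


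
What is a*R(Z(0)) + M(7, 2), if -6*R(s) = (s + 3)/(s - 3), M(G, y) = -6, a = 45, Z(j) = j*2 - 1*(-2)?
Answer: 63/2 ≈ 31.500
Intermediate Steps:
Z(j) = 2 + 2*j (Z(j) = 2*j + 2 = 2 + 2*j)
R(s) = -(3 + s)/(6*(-3 + s)) (R(s) = -(s + 3)/(6*(s - 3)) = -(3 + s)/(6*(-3 + s)))
a*R(Z(0)) + M(7, 2) = 45*((-3 - (2 + 2*0))/(6*(-3 + (2 + 2*0)))) - 6 = 45*((-3 - (2 + 0))/(6*(-3 + (2 + 0)))) - 6 = 45*((-3 - 1*2)/(6*(-3 + 2))) - 6 = 45*((⅙)*(-3 - 2)/(-1)) - 6 = 45*((⅙)*(-1)*(-5)) - 6 = 45*(⅚) - 6 = 75/2 - 6 = 63/2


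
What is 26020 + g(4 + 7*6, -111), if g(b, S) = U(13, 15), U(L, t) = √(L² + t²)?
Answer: 26020 + √394 ≈ 26040.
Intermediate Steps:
g(b, S) = √394 (g(b, S) = √(13² + 15²) = √(169 + 225) = √394)
26020 + g(4 + 7*6, -111) = 26020 + √394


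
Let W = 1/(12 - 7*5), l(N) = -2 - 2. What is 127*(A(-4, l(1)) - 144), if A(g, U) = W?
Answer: -420751/23 ≈ -18294.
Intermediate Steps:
l(N) = -4
W = -1/23 (W = 1/(12 - 35) = 1/(-23) = -1/23 ≈ -0.043478)
A(g, U) = -1/23
127*(A(-4, l(1)) - 144) = 127*(-1/23 - 144) = 127*(-3313/23) = -420751/23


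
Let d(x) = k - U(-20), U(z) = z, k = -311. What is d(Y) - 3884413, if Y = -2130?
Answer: -3884704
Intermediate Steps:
d(x) = -291 (d(x) = -311 - 1*(-20) = -311 + 20 = -291)
d(Y) - 3884413 = -291 - 3884413 = -3884704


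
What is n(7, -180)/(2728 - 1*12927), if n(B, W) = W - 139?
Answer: 319/10199 ≈ 0.031278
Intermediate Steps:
n(B, W) = -139 + W
n(7, -180)/(2728 - 1*12927) = (-139 - 180)/(2728 - 1*12927) = -319/(2728 - 12927) = -319/(-10199) = -319*(-1/10199) = 319/10199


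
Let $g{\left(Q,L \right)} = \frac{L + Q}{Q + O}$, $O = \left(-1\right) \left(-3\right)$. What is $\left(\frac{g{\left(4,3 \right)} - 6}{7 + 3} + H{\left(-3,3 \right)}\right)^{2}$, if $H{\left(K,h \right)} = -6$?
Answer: $\frac{169}{4} \approx 42.25$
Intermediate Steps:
$O = 3$
$g{\left(Q,L \right)} = \frac{L + Q}{3 + Q}$ ($g{\left(Q,L \right)} = \frac{L + Q}{Q + 3} = \frac{L + Q}{3 + Q}$)
$\left(\frac{g{\left(4,3 \right)} - 6}{7 + 3} + H{\left(-3,3 \right)}\right)^{2} = \left(\frac{\frac{3 + 4}{3 + 4} - 6}{7 + 3} - 6\right)^{2} = \left(\frac{\frac{1}{7} \cdot 7 - 6}{10} - 6\right)^{2} = \left(\left(\frac{1}{7} \cdot 7 - 6\right) \frac{1}{10} - 6\right)^{2} = \left(\left(1 - 6\right) \frac{1}{10} - 6\right)^{2} = \left(\left(-5\right) \frac{1}{10} - 6\right)^{2} = \left(- \frac{1}{2} - 6\right)^{2} = \left(- \frac{13}{2}\right)^{2} = \frac{169}{4}$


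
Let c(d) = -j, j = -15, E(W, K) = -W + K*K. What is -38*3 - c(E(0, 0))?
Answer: -129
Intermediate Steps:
E(W, K) = K**2 - W (E(W, K) = -W + K**2 = K**2 - W)
c(d) = 15 (c(d) = -1*(-15) = 15)
-38*3 - c(E(0, 0)) = -38*3 - 1*15 = -114 - 15 = -129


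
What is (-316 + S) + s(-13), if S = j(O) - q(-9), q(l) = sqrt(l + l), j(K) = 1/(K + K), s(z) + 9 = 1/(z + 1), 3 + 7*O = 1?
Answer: -1961/6 - 3*I*sqrt(2) ≈ -326.83 - 4.2426*I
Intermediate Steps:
O = -2/7 (O = -3/7 + (1/7)*1 = -3/7 + 1/7 = -2/7 ≈ -0.28571)
s(z) = -9 + 1/(1 + z) (s(z) = -9 + 1/(z + 1) = -9 + 1/(1 + z))
j(K) = 1/(2*K)
q(l) = sqrt(2)*sqrt(l) (q(l) = sqrt(2*l) = sqrt(2)*sqrt(l))
S = -7/4 - 3*I*sqrt(2) (S = 1/(2*(-2/7)) - sqrt(2)*sqrt(-9) = (1/2)*(-7/2) - sqrt(2)*3*I = -7/4 - 3*I*sqrt(2) ≈ -1.75 - 4.2426*I)
(-316 + S) + s(-13) = (-316 + (-7/4 - 3*I*sqrt(2))) + (-8 - 9*(-13))/(1 - 13) = (-1271/4 - 3*I*sqrt(2)) + (-8 + 117)/(-12) = (-1271/4 - 3*I*sqrt(2)) - 1/12*109 = (-1271/4 - 3*I*sqrt(2)) - 109/12 = -1961/6 - 3*I*sqrt(2)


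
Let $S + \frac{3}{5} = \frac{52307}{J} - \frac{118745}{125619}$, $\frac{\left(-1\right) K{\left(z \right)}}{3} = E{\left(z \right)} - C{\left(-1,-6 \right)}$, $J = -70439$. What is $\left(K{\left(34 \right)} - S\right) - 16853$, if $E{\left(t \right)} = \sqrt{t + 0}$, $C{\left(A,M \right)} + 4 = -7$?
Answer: $- \frac{746975670651967}{44242383705} - 3 \sqrt{34} \approx -16901.0$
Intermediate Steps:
$C{\left(A,M \right)} = -11$ ($C{\left(A,M \right)} = -4 - 7 = -11$)
$E{\left(t \right)} = \sqrt{t}$
$K{\left(z \right)} = -33 - 3 \sqrt{z}$ ($K{\left(z \right)} = - 3 \left(\sqrt{z} - -11\right) = - 3 \left(\sqrt{z} + 11\right) = - 3 \left(11 + \sqrt{z}\right) = -33 - 3 \sqrt{z}$)
$S = - \frac{101220590663}{44242383705}$ ($S = - \frac{3}{5} + \left(\frac{52307}{-70439} - \frac{118745}{125619}\right) = - \frac{3}{5} + \left(52307 \left(- \frac{1}{70439}\right) - \frac{118745}{125619}\right) = - \frac{3}{5} - \frac{14935032088}{8848476741} = - \frac{101220590663}{44242383705} \approx -2.2879$)
$\left(K{\left(34 \right)} - S\right) - 16853 = \left(\left(-33 - 3 \sqrt{34}\right) - - \frac{101220590663}{44242383705}\right) - 16853 = \left(\left(-33 - 3 \sqrt{34}\right) + \frac{101220590663}{44242383705}\right) - 16853 = \left(- \frac{1358778071602}{44242383705} - 3 \sqrt{34}\right) - 16853 = - \frac{746975670651967}{44242383705} - 3 \sqrt{34}$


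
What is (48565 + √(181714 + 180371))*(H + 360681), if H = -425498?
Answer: -3147837605 - 64817*√362085 ≈ -3.1868e+9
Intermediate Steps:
(48565 + √(181714 + 180371))*(H + 360681) = (48565 + √(181714 + 180371))*(-425498 + 360681) = (48565 + √362085)*(-64817) = -3147837605 - 64817*√362085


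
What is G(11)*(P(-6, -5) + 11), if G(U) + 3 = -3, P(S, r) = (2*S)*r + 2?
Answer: -438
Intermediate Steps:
P(S, r) = 2 + 2*S*r (P(S, r) = 2*S*r + 2 = 2 + 2*S*r)
G(U) = -6 (G(U) = -3 - 3 = -6)
G(11)*(P(-6, -5) + 11) = -6*((2 + 2*(-6)*(-5)) + 11) = -6*((2 + 60) + 11) = -6*(62 + 11) = -6*73 = -438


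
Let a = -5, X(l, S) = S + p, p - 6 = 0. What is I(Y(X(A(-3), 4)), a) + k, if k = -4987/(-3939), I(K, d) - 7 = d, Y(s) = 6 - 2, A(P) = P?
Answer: 12865/3939 ≈ 3.2661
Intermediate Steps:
p = 6 (p = 6 + 0 = 6)
X(l, S) = 6 + S (X(l, S) = S + 6 = 6 + S)
Y(s) = 4
I(K, d) = 7 + d
k = 4987/3939 (k = -4987*(-1/3939) = 4987/3939 ≈ 1.2661)
I(Y(X(A(-3), 4)), a) + k = (7 - 5) + 4987/3939 = 2 + 4987/3939 = 12865/3939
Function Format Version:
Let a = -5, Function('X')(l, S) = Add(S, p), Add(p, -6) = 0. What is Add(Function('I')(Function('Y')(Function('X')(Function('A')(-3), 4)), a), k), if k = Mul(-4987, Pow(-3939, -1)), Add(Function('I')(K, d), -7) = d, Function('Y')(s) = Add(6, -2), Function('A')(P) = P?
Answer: Rational(12865, 3939) ≈ 3.2661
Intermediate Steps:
p = 6 (p = Add(6, 0) = 6)
Function('X')(l, S) = Add(6, S) (Function('X')(l, S) = Add(S, 6) = Add(6, S))
Function('Y')(s) = 4
Function('I')(K, d) = Add(7, d)
k = Rational(4987, 3939) (k = Mul(-4987, Rational(-1, 3939)) = Rational(4987, 3939) ≈ 1.2661)
Add(Function('I')(Function('Y')(Function('X')(Function('A')(-3), 4)), a), k) = Add(Add(7, -5), Rational(4987, 3939)) = Add(2, Rational(4987, 3939)) = Rational(12865, 3939)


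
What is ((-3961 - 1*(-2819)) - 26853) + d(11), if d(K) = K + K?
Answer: -27973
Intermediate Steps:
d(K) = 2*K
((-3961 - 1*(-2819)) - 26853) + d(11) = ((-3961 - 1*(-2819)) - 26853) + 2*11 = ((-3961 + 2819) - 26853) + 22 = (-1142 - 26853) + 22 = -27995 + 22 = -27973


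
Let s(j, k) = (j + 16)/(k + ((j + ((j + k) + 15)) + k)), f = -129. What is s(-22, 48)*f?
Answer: 774/115 ≈ 6.7304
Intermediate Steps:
s(j, k) = (16 + j)/(15 + 2*j + 3*k) (s(j, k) = (16 + j)/(k + ((j + (15 + j + k)) + k)) = (16 + j)/(k + ((15 + k + 2*j) + k)) = (16 + j)/(k + (15 + 2*j + 2*k)) = (16 + j)/(15 + 2*j + 3*k))
s(-22, 48)*f = ((16 - 22)/(15 + 2*(-22) + 3*48))*(-129) = (-6/(15 - 44 + 144))*(-129) = (-6/115)*(-129) = ((1/115)*(-6))*(-129) = -6/115*(-129) = 774/115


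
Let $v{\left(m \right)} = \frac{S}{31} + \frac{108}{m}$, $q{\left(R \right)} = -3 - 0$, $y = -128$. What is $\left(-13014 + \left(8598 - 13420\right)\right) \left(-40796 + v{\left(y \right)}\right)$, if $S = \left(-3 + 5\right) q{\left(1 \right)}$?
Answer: $\frac{180458677399}{248} \approx 7.2766 \cdot 10^{8}$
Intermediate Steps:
$q{\left(R \right)} = -3$ ($q{\left(R \right)} = -3 + 0 = -3$)
$S = -6$ ($S = \left(-3 + 5\right) \left(-3\right) = 2 \left(-3\right) = -6$)
$v{\left(m \right)} = - \frac{6}{31} + \frac{108}{m}$
$\left(-13014 + \left(8598 - 13420\right)\right) \left(-40796 + v{\left(y \right)}\right) = \left(-13014 + \left(8598 - 13420\right)\right) \left(-40796 + \left(- \frac{6}{31} + \frac{108}{-128}\right)\right) = \left(-13014 - 4822\right) \left(-40796 + \left(- \frac{6}{31} + 108 \left(- \frac{1}{128}\right)\right)\right) = - 17836 \left(-40796 - \frac{1029}{992}\right) = \left(-17836\right) \left(- \frac{40470661}{992}\right) = \frac{180458677399}{248}$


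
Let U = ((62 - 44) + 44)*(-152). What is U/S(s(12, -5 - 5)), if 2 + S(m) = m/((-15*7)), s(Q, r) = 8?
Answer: 494760/109 ≈ 4539.1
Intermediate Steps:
U = -9424 (U = (18 + 44)*(-152) = 62*(-152) = -9424)
S(m) = -2 - m/105 (S(m) = -2 + m/((-15*7)) = -2 + m/(-105) = -2 + m*(-1/105) = -2 - m/105)
U/S(s(12, -5 - 5)) = -9424/(-2 - 1/105*8) = -9424/(-2 - 8/105) = -9424/(-218/105) = -9424*(-105/218) = 494760/109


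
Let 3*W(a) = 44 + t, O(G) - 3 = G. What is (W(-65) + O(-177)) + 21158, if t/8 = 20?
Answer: 21052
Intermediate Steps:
t = 160 (t = 8*20 = 160)
O(G) = 3 + G
W(a) = 68 (W(a) = (44 + 160)/3 = (⅓)*204 = 68)
(W(-65) + O(-177)) + 21158 = (68 + (3 - 177)) + 21158 = (68 - 174) + 21158 = -106 + 21158 = 21052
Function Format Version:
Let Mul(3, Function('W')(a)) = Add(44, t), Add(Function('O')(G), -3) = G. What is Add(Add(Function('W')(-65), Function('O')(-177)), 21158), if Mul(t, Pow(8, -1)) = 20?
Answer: 21052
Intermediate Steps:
t = 160 (t = Mul(8, 20) = 160)
Function('O')(G) = Add(3, G)
Function('W')(a) = 68 (Function('W')(a) = Mul(Rational(1, 3), Add(44, 160)) = Mul(Rational(1, 3), 204) = 68)
Add(Add(Function('W')(-65), Function('O')(-177)), 21158) = Add(Add(68, Add(3, -177)), 21158) = Add(Add(68, -174), 21158) = Add(-106, 21158) = 21052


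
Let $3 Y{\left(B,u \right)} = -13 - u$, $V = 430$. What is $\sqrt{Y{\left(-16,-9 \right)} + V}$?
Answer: $\frac{\sqrt{3858}}{3} \approx 20.704$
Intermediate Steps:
$Y{\left(B,u \right)} = - \frac{13}{3} - \frac{u}{3}$ ($Y{\left(B,u \right)} = \frac{-13 - u}{3} = - \frac{13}{3} - \frac{u}{3}$)
$\sqrt{Y{\left(-16,-9 \right)} + V} = \sqrt{\left(- \frac{13}{3} - -3\right) + 430} = \sqrt{\left(- \frac{13}{3} + 3\right) + 430} = \sqrt{- \frac{4}{3} + 430} = \sqrt{\frac{1286}{3}} = \frac{\sqrt{3858}}{3}$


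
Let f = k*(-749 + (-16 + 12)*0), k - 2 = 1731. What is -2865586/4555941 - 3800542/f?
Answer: 13595465777060/5913688868997 ≈ 2.2990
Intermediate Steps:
k = 1733 (k = 2 + 1731 = 1733)
f = -1298017 (f = 1733*(-749 + (-16 + 12)*0) = 1733*(-749 - 4*0) = 1733*(-749 + 0) = 1733*(-749) = -1298017)
-2865586/4555941 - 3800542/f = -2865586/4555941 - 3800542/(-1298017) = -2865586*1/4555941 - 3800542*(-1/1298017) = -2865586/4555941 + 3800542/1298017 = 13595465777060/5913688868997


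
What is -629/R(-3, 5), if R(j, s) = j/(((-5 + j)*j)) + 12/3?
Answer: -5032/31 ≈ -162.32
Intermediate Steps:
R(j, s) = 4 + 1/(-5 + j) (R(j, s) = j/((j*(-5 + j))) + 12*(1/3) = j*(1/(j*(-5 + j))) + 4 = 1/(-5 + j) + 4 = 4 + 1/(-5 + j))
-629/R(-3, 5) = -629*(-5 - 3)/(-19 + 4*(-3)) = -629*(-8/(-19 - 12)) = -629/((-1/8*(-31))) = -629/31/8 = -629*8/31 = -5032/31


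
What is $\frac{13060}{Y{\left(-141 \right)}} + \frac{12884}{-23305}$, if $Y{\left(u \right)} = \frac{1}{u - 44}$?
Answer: $- \frac{56307223384}{23305} \approx -2.4161 \cdot 10^{6}$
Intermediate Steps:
$Y{\left(u \right)} = \frac{1}{-44 + u}$
$\frac{13060}{Y{\left(-141 \right)}} + \frac{12884}{-23305} = \frac{13060}{\frac{1}{-44 - 141}} + \frac{12884}{-23305} = \frac{13060}{\frac{1}{-185}} + 12884 \left(- \frac{1}{23305}\right) = \frac{13060}{- \frac{1}{185}} - \frac{12884}{23305} = 13060 \left(-185\right) - \frac{12884}{23305} = -2416100 - \frac{12884}{23305} = - \frac{56307223384}{23305}$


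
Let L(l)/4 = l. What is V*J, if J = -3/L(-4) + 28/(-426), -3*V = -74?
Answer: 15355/5112 ≈ 3.0037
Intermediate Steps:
V = 74/3 (V = -1/3*(-74) = 74/3 ≈ 24.667)
L(l) = 4*l
J = 415/3408 (J = -3/(4*(-4)) + 28/(-426) = -3/(-16) + 28*(-1/426) = -3*(-1/16) - 14/213 = 3/16 - 14/213 = 415/3408 ≈ 0.12177)
V*J = (74/3)*(415/3408) = 15355/5112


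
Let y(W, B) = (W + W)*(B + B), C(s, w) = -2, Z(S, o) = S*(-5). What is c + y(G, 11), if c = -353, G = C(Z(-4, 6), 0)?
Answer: -441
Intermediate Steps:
Z(S, o) = -5*S
G = -2
y(W, B) = 4*B*W (y(W, B) = (2*W)*(2*B) = 4*B*W)
c + y(G, 11) = -353 + 4*11*(-2) = -353 - 88 = -441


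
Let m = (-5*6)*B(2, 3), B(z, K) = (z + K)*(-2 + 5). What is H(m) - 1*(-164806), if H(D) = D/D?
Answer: 164807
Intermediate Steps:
B(z, K) = 3*K + 3*z (B(z, K) = (K + z)*3 = 3*K + 3*z)
m = -450 (m = (-5*6)*(3*3 + 3*2) = -30*(9 + 6) = -30*15 = -450)
H(D) = 1
H(m) - 1*(-164806) = 1 - 1*(-164806) = 1 + 164806 = 164807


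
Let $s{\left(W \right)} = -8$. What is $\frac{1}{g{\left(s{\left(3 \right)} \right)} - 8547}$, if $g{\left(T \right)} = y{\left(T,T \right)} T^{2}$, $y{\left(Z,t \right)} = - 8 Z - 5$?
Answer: $- \frac{1}{4771} \approx -0.0002096$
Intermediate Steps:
$y{\left(Z,t \right)} = -5 - 8 Z$
$g{\left(T \right)} = T^{2} \left(-5 - 8 T\right)$ ($g{\left(T \right)} = \left(-5 - 8 T\right) T^{2} = T^{2} \left(-5 - 8 T\right)$)
$\frac{1}{g{\left(s{\left(3 \right)} \right)} - 8547} = \frac{1}{\left(-8\right)^{2} \left(-5 - -64\right) - 8547} = \frac{1}{64 \left(-5 + 64\right) - 8547} = \frac{1}{64 \cdot 59 - 8547} = \frac{1}{3776 - 8547} = \frac{1}{-4771} = - \frac{1}{4771}$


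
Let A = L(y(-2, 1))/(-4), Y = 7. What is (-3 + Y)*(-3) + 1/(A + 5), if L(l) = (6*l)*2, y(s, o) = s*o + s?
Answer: -203/17 ≈ -11.941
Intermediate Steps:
y(s, o) = s + o*s (y(s, o) = o*s + s = s + o*s)
L(l) = 12*l
A = 12 (A = (12*(-2*(1 + 1)))/(-4) = (12*(-2*2))*(-¼) = (12*(-4))*(-¼) = -48*(-¼) = 12)
(-3 + Y)*(-3) + 1/(A + 5) = (-3 + 7)*(-3) + 1/(12 + 5) = 4*(-3) + 1/17 = -12 + 1/17 = -203/17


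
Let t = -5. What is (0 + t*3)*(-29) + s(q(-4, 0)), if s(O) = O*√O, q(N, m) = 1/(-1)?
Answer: 435 - I ≈ 435.0 - 1.0*I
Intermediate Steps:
q(N, m) = -1
s(O) = O^(3/2)
(0 + t*3)*(-29) + s(q(-4, 0)) = (0 - 5*3)*(-29) + (-1)^(3/2) = (0 - 15)*(-29) - I = -15*(-29) - I = 435 - I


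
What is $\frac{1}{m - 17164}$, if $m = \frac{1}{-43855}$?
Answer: $- \frac{43855}{752727221} \approx -5.8261 \cdot 10^{-5}$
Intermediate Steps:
$m = - \frac{1}{43855} \approx -2.2802 \cdot 10^{-5}$
$\frac{1}{m - 17164} = \frac{1}{- \frac{1}{43855} - 17164} = \frac{1}{- \frac{752727221}{43855}} = - \frac{43855}{752727221}$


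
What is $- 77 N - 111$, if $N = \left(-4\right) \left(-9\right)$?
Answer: $-2883$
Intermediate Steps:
$N = 36$
$- 77 N - 111 = \left(-77\right) 36 - 111 = -2772 - 111 = -2883$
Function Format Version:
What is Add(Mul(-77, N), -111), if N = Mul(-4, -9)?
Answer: -2883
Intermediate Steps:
N = 36
Add(Mul(-77, N), -111) = Add(Mul(-77, 36), -111) = Add(-2772, -111) = -2883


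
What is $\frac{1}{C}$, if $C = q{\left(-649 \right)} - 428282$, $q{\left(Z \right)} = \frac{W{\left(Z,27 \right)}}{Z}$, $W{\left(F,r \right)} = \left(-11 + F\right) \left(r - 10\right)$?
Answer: $- \frac{59}{25267618} \approx -2.335 \cdot 10^{-6}$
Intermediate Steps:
$W{\left(F,r \right)} = \left(-11 + F\right) \left(-10 + r\right)$
$q{\left(Z \right)} = \frac{-187 + 17 Z}{Z}$ ($q{\left(Z \right)} = \frac{110 - 297 - 10 Z + Z 27}{Z} = \frac{110 - 297 - 10 Z + 27 Z}{Z} = \frac{-187 + 17 Z}{Z}$)
$C = - \frac{25267618}{59}$ ($C = \left(17 - \frac{187}{-649}\right) - 428282 = \left(17 - - \frac{17}{59}\right) - 428282 = \left(17 + \frac{17}{59}\right) - 428282 = \frac{1020}{59} - 428282 = - \frac{25267618}{59} \approx -4.2826 \cdot 10^{5}$)
$\frac{1}{C} = \frac{1}{- \frac{25267618}{59}} = - \frac{59}{25267618}$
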